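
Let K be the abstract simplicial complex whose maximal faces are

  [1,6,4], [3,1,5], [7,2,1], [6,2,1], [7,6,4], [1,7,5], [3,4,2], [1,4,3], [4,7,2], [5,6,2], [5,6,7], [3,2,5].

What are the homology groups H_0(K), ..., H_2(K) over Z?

Fix the vertex order 1 < 2 < 3 < 4 < 5 < 6 < 7 and write every simplex with vertices in increasing order. Then dim K = 2 and the simplices of K are:

  0-simplices (7): [1], [2], [3], [4], [5], [6], [7]
  1-simplices (18): [1,2], [1,3], [1,4], [1,5], [1,6], [1,7], [2,3], [2,4], [2,5], [2,6], [2,7], [3,4], [3,5], [4,6], [4,7], [5,6], [5,7], [6,7]
  2-simplices (12): [1,2,6], [1,2,7], [1,3,4], [1,3,5], [1,4,6], [1,5,7], [2,3,4], [2,3,5], [2,4,7], [2,5,6], [4,6,7], [5,6,7]

so the chain groups are C_0 ≅ Z^7, C_1 ≅ Z^18, C_2 ≅ Z^12.

The boundary map ∂_1: C_1 → C_0 sends each edge [p,q] (with p < q) to q − p. For instance
  ∂[4,6] = [6] − [4].
The resulting 7×18 matrix has rank 6, and its Smith normal form has invariant factors (1,1,1,1,1,1).

Boundary ∂_2: C_2 → C_1 acts by ∂[p,q,r] = [q,r] − [p,r] + [p,q]. For instance
  ∂[1,3,5] = [3,5] − [1,5] + [1,3],
  ∂[1,3,4] = [3,4] − [1,4] + [1,3].
As a 18×12 matrix over Z this has rank 12, with invariant factors (1,1,1,1,1,1,1,1,1,1,1,2).

Now H_k = ker ∂_k / im ∂_{k+1}, so:

  H_0: rank C_0 − rank ∂_1 = 7 − 6 = 1, and the invariant factors of ∂_1 are all 1, so H_0 ≅ Z.
  H_1: rank ker ∂_1 − rank ∂_2 = (18 − 6) − 12 = 0, and ∂_2 has invariant factor 2 > 1, so H_1 ≅ Z_2.
  H_2: rank ker ∂_2 − rank ∂_3 = (12 − 12) − 0 = 0, and there is no ∂_3, so H_2 ≅ 0.

H_0 = Z,  H_1 = Z_2,  H_2 = 0.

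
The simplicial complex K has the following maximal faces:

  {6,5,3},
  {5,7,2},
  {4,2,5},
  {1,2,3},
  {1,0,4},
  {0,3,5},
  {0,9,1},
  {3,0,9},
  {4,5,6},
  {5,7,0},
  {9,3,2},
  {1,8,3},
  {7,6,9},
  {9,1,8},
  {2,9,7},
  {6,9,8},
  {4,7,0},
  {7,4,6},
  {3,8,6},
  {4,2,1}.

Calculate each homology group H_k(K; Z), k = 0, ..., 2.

Fix the vertex order 0 < 1 < 2 < 3 < 4 < 5 < 6 < 7 < 8 < 9 and write every simplex with vertices in increasing order. Then dim K = 2 and the simplices of K are:

  0-simplices (10): [0], [1], [2], [3], [4], [5], [6], [7], [8], [9]
  1-simplices (30): (30 of them)
  2-simplices (20): (20 of them)

so the chain groups are C_0 ≅ Z^10, C_1 ≅ Z^30, C_2 ≅ Z^20.

Boundary ∂_1: C_1 → C_0 is given by ∂[p,q] = [q] − [p]. For instance
  ∂[7,9] = [9] − [7].
As a 10×30 matrix over Z this has rank 9, with invariant factors (1,1,1,1,1,1,1,1,1).

The boundary map ∂_2: C_2 → C_1 sends each 2-simplex [p,q,r] to [q,r] − [p,r] + [p,q]. For instance
  ∂[3,5,6] = [5,6] − [3,6] + [3,5],
  ∂[6,8,9] = [8,9] − [6,9] + [6,8].
The resulting 30×20 matrix has rank 20, and its Smith normal form has invariant factors (1,1,1,1,1,1,1,1,1,1,1,1,1,1,1,1,1,1,1,2).

Reading off H_k = ker ∂_k / im ∂_{k+1}:

  H_0: rank C_0 − rank ∂_1 = 10 − 9 = 1, and the invariant factors of ∂_1 are all 1, so H_0 ≅ Z.
  H_1: rank ker ∂_1 − rank ∂_2 = (30 − 9) − 20 = 1, and ∂_2 has invariant factor 2 > 1, so H_1 ≅ Z ⊕ Z/2Z.
  H_2: rank ker ∂_2 − rank ∂_3 = (20 − 20) − 0 = 0, and there is no ∂_3, so H_2 ≅ 0.

(K is a triangulation of the Klein bottle.)

H_0 ≅ Z,  H_1 ≅ Z ⊕ Z/2Z,  H_2 = 0.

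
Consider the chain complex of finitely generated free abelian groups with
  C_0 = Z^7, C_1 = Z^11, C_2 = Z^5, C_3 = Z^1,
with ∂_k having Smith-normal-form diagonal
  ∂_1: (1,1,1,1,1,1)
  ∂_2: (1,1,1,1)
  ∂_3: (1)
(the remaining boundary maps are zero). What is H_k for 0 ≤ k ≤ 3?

H_0: b_0 = 7 − 0 − 6 = 1; torsion from ∂_1 factors > 1: none. So H_0 = Z.
H_1: b_1 = 11 − 6 − 4 = 1; torsion from ∂_2 factors > 1: none. So H_1 = Z.
H_2: b_2 = 5 − 4 − 1 = 0; torsion from ∂_3 factors > 1: none. So H_2 = 0.
H_3: b_3 = 1 − 1 − 0 = 0; torsion from ∂_4 factors > 1: none. So H_3 = 0.

H_0 = Z,  H_1 = Z,  H_2 = 0,  H_3 = 0.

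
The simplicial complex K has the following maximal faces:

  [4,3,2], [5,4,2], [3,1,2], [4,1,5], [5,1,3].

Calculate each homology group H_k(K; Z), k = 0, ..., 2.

Take the total order 1 < 2 < 3 < 4 < 5 on the vertex set. Then K (dimension 2) consists of the simplices:

  0-simplices (5): [1], [2], [3], [4], [5]
  1-simplices (10): [1,2], [1,3], [1,4], [1,5], [2,3], [2,4], [2,5], [3,4], [3,5], [4,5]
  2-simplices (5): [1,2,3], [1,3,5], [1,4,5], [2,3,4], [2,4,5]

giving chain groups C_0 ≅ Z^5, C_1 ≅ Z^10, C_2 ≅ Z^5.

The boundary map ∂_1: C_1 → C_0 sends each edge [p,q] (with p < q) to q − p.
The 5×10 boundary matrix has rank 4 and Smith normal form diag(1,1,1,1).

The boundary map ∂_2: C_2 → C_1 maps a triangle to the signed sum of its edges. For instance
  ∂[2,4,5] = [4,5] − [2,5] + [2,4],
  ∂[2,3,4] = [3,4] − [2,4] + [2,3].
The 10×5 boundary matrix has rank 5 and Smith normal form diag(1,1,1,1,1).

From H_k ≅ ker(∂_k) / im(∂_{k+1}) we obtain:

  H_0: rank C_0 − rank ∂_1 = 5 − 4 = 1, and the invariant factors of ∂_1 are all 1, so H_0 ≅ Z.
  H_1: rank ker ∂_1 − rank ∂_2 = (10 − 4) − 5 = 1, and the invariant factors of ∂_2 are all 1, so H_1 ≅ Z.
  H_2: rank ker ∂_2 − rank ∂_3 = (5 − 5) − 0 = 0, and there is no ∂_3, so H_2 ≅ 0.

H_0 ≅ Z,  H_1 ≅ Z,  H_2 = 0.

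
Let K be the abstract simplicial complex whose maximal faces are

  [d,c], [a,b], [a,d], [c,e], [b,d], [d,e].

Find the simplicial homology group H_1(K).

We work with the vertex ordering a < b < c < d < e. The simplices of K, each written with vertices in increasing order, are:

  0-simplices (5): a, b, c, d, e
  1-simplices (6): ab, ad, bd, cd, ce, de

Hence C_0 ≅ Z^5, C_1 ≅ Z^6.

Boundary ∂_1: C_1 → C_0 is given by ∂[p,q] = [q] − [p]. For instance
  ∂bd = d − b.
As a 5×6 matrix over Z this has rank 4, with invariant factors (1,1,1,1).

Computing H_k = (kernel of ∂_k) / (image of ∂_{k+1}):

  H_1: rank ker ∂_1 − rank ∂_2 = (6 − 4) − 0 = 2, and there is no ∂_2, so H_1 = Z^2.

H_1 = Z^2.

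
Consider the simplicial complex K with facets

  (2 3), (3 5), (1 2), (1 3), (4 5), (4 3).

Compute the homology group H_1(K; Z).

Take the total order 1 < 2 < 3 < 4 < 5 on the vertex set. Then K (dimension 1) consists of the simplices:

  0-simplices (5): [1], [2], [3], [4], [5]
  1-simplices (6): [1,2], [1,3], [2,3], [3,4], [3,5], [4,5]

Hence C_0 ≅ Z^5, C_1 ≅ Z^6.

∂_1: C_1 → C_0 maps an edge to its endpoints' difference, ∂[p,q] = q − p.
As a 5×6 matrix over Z this has rank 4, with invariant factors (1,1,1,1).

From H_k ≅ ker(∂_k) / im(∂_{k+1}) we obtain:

  H_1: rank ker ∂_1 − rank ∂_2 = (6 − 4) − 0 = 2, and there is no ∂_2, so H_1 = Z^2.

(K is a triangulation of a wedge of 2 circles.)

H_1 ≅ Z^2.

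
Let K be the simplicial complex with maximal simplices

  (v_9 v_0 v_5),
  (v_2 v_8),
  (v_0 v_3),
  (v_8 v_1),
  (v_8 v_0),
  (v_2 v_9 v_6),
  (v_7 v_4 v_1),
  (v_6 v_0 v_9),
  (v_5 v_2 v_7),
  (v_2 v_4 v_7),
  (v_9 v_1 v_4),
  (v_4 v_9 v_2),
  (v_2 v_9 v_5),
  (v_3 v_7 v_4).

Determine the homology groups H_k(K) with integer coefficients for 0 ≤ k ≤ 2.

Fix the vertex order v_0 < v_1 < v_2 < v_3 < v_4 < v_5 < v_6 < v_7 < v_8 < v_9 and write every simplex with vertices in increasing order. Then dim K = 2 and the simplices of K are:

  0-simplices (10): [v_0], [v_1], [v_2], [v_3], [v_4], [v_5], [v_6], [v_7], [v_8], [v_9]
  1-simplices (22): (22 of them)
  2-simplices (10): [v_0,v_5,v_9], [v_0,v_6,v_9], [v_1,v_4,v_7], [v_1,v_4,v_9], [v_2,v_4,v_7], [v_2,v_4,v_9], [v_2,v_5,v_7], [v_2,v_5,v_9], [v_2,v_6,v_9], [v_3,v_4,v_7]

Hence C_0 ≅ Z^10, C_1 ≅ Z^22, C_2 ≅ Z^10.

Boundary ∂_1: C_1 → C_0 maps an edge to its endpoints' difference, ∂[p,q] = q − p. For instance
  ∂[v_0,v_5] = [v_5] − [v_0].
This gives a 10×22 integer matrix of rank 9; reducing to Smith normal form yields diagonal entries (1,1,1,1,1,1,1,1,1).

The boundary map ∂_2: C_2 → C_1 sends each 2-simplex [p,q,r] to [q,r] − [p,r] + [p,q]. For instance
  ∂[v_1,v_4,v_9] = [v_4,v_9] − [v_1,v_9] + [v_1,v_4],
  ∂[v_0,v_6,v_9] = [v_6,v_9] − [v_0,v_9] + [v_0,v_6].
As a 22×10 matrix over Z this has rank 10, with invariant factors (1,1,1,1,1,1,1,1,1,1).

Reading off H_k = ker ∂_k / im ∂_{k+1}:

  H_0: rank C_0 − rank ∂_1 = 10 − 9 = 1, and the invariant factors of ∂_1 are all 1, so H_0 = Z.
  H_1: rank ker ∂_1 − rank ∂_2 = (22 − 9) − 10 = 3, and the invariant factors of ∂_2 are all 1, so H_1 = Z^3.
  H_2: rank ker ∂_2 − rank ∂_3 = (10 − 10) − 0 = 0, and there is no ∂_3, so H_2 = 0.

As a check, the Euler characteristic is 10 − 22 + 10 = -2, which agrees with 1 − 3 + 0 = -2.

H_0 = Z,  H_1 = Z^3,  H_2 = 0.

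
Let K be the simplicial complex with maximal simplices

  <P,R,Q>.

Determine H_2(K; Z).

H_2 = 0.

Order the vertices as P < Q < R. Listing each simplex with vertices in this order, K has dimension 2 with simplices:

  0-simplices (3): P, Q, R
  1-simplices (3): PQ, PR, QR
  2-simplices (1): PQR

giving chain groups C_0 ≅ Z^3, C_1 ≅ Z^3, C_2 ≅ Z^1.

∂_1: C_1 → C_0 sends each edge [p,q] (with p < q) to q − p.
As a 3×3 matrix over Z this has rank 2, with invariant factors (1,1).

The boundary map ∂_2: C_2 → C_1 maps a triangle to the signed sum of its edges. For instance
  ∂PQR = QR − PR + PQ.
The resulting 3×1 matrix has rank 1, and its Smith normal form has invariant factors (1).

Reading off H_k = ker ∂_k / im ∂_{k+1}:

  H_2: rank ker ∂_2 − rank ∂_3 = (1 − 1) − 0 = 0, and there is no ∂_3, so H_2 ≅ 0.

(K is a triangulation of the 2-simplex.)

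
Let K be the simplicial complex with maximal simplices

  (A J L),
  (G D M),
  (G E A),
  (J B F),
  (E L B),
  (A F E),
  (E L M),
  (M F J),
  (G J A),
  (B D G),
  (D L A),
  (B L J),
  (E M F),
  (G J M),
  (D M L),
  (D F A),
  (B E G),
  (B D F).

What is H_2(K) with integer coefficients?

Fix the vertex order A < B < D < E < F < G < J < L < M and write every simplex with vertices in increasing order. Then dim K = 2 and the simplices of K are:

  0-simplices (9): A, B, D, E, F, G, J, L, M
  1-simplices (27): AD, AE, AF, AG, AJ, AL, BD, BE, BF, BG, BJ, BL, DF, DG, DL, DM, EF, EG, EL, EM, FJ, FM, GJ, GM, JL, JM, LM
  2-simplices (18): ADF, ADL, AEF, AEG, AGJ, AJL, BDF, BDG, BEG, BEL, BFJ, BJL, DGM, DLM, EFM, ELM, FJM, GJM

giving chain groups C_0 ≅ Z^9, C_1 ≅ Z^27, C_2 ≅ Z^18.

The boundary map ∂_1: C_1 → C_0 maps an edge to its endpoints' difference, ∂[p,q] = q − p. For instance
  ∂AE = E − A.
As a 9×27 matrix over Z this has rank 8, with invariant factors (1,1,1,1,1,1,1,1).

The boundary map ∂_2: C_2 → C_1 maps a triangle to the signed sum of its edges. For instance
  ∂AEG = EG − AG + AE,
  ∂ELM = LM − EM + EL.
This gives a 27×18 integer matrix of rank 17; reducing to Smith normal form yields diagonal entries (1,1,1,1,1,1,1,1,1,1,1,1,1,1,1,1,1).

Now H_k = ker ∂_k / im ∂_{k+1}, so:

  H_2: rank ker ∂_2 − rank ∂_3 = (18 − 17) − 0 = 1, and there is no ∂_3, so H_2 = Z.

H_2 ≅ Z.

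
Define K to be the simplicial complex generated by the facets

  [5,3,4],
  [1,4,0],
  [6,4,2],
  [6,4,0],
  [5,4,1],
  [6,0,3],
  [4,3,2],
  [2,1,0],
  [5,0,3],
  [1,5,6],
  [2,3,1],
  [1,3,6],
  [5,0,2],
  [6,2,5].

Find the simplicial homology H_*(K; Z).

H_0 ≅ Z,  H_1 ≅ Z^2,  H_2 ≅ Z.

Order the vertices as 0 < 1 < 2 < 3 < 4 < 5 < 6. Listing each simplex with vertices in this order, K has dimension 2 with simplices:

  0-simplices (7): [0], [1], [2], [3], [4], [5], [6]
  1-simplices (21): [0,1], [0,2], [0,3], [0,4], [0,5], [0,6], [1,2], [1,3], [1,4], [1,5], [1,6], [2,3], [2,4], [2,5], [2,6], [3,4], [3,5], [3,6], [4,5], [4,6], [5,6]
  2-simplices (14): [0,1,2], [0,1,4], [0,2,5], [0,3,5], [0,3,6], [0,4,6], [1,2,3], [1,3,6], [1,4,5], [1,5,6], [2,3,4], [2,4,6], [2,5,6], [3,4,5]

giving chain groups C_0 ≅ Z^7, C_1 ≅ Z^21, C_2 ≅ Z^14.

The boundary map ∂_1: C_1 → C_0 is given by ∂[p,q] = [q] − [p]. For instance
  ∂[1,6] = [6] − [1].
The resulting 7×21 matrix has rank 6, and its Smith normal form has invariant factors (1,1,1,1,1,1).

∂_2: C_2 → C_1 maps a triangle to the signed sum of its edges. For instance
  ∂[2,3,4] = [3,4] − [2,4] + [2,3],
  ∂[1,3,6] = [3,6] − [1,6] + [1,3].
As a 21×14 matrix over Z this has rank 13, with invariant factors (1,1,1,1,1,1,1,1,1,1,1,1,1).

Computing H_k = (kernel of ∂_k) / (image of ∂_{k+1}):

  H_0: rank C_0 − rank ∂_1 = 7 − 6 = 1, and the invariant factors of ∂_1 are all 1, so H_0 = Z.
  H_1: rank ker ∂_1 − rank ∂_2 = (21 − 6) − 13 = 2, and the invariant factors of ∂_2 are all 1, so H_1 = Z^2.
  H_2: rank ker ∂_2 − rank ∂_3 = (14 − 13) − 0 = 1, and there is no ∂_3, so H_2 = Z.

As a check, the Euler characteristic is 7 − 21 + 14 = 0, which agrees with 1 − 2 + 1 = 0.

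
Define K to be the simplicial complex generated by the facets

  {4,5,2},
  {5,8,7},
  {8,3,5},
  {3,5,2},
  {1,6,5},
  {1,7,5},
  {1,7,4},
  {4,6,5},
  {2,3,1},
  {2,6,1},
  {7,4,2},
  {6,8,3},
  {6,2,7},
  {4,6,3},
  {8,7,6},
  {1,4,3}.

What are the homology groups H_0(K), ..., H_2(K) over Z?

H_0 ≅ Z,  H_1 ≅ Z^2,  H_2 ≅ Z.

Order the vertices as 1 < 2 < 3 < 4 < 5 < 6 < 7 < 8. Listing each simplex with vertices in this order, K has dimension 2 with simplices:

  0-simplices (8): [1], [2], [3], [4], [5], [6], [7], [8]
  1-simplices (24): (24 of them)
  2-simplices (16): [1,2,3], [1,2,6], [1,3,4], [1,4,7], [1,5,6], [1,5,7], [2,3,5], [2,4,5], [2,4,7], [2,6,7], [3,4,6], [3,5,8], [3,6,8], [4,5,6], [5,7,8], [6,7,8]

so the chain groups are C_0 ≅ Z^8, C_1 ≅ Z^24, C_2 ≅ Z^16.

∂_1: C_1 → C_0 maps an edge to its endpoints' difference, ∂[p,q] = q − p.
As a 8×24 matrix over Z this has rank 7, with invariant factors (1,1,1,1,1,1,1).

Boundary ∂_2: C_2 → C_1 maps a triangle to the signed sum of its edges. For instance
  ∂[6,7,8] = [7,8] − [6,8] + [6,7],
  ∂[1,4,7] = [4,7] − [1,7] + [1,4].
The 24×16 boundary matrix has rank 15 and Smith normal form diag(1,1,1,1,1,1,1,1,1,1,1,1,1,1,1).

Reading off H_k = ker ∂_k / im ∂_{k+1}:

  H_0: rank C_0 − rank ∂_1 = 8 − 7 = 1, and the invariant factors of ∂_1 are all 1, so H_0 ≅ Z.
  H_1: rank ker ∂_1 − rank ∂_2 = (24 − 7) − 15 = 2, and the invariant factors of ∂_2 are all 1, so H_1 ≅ Z^2.
  H_2: rank ker ∂_2 − rank ∂_3 = (16 − 15) − 0 = 1, and there is no ∂_3, so H_2 ≅ Z.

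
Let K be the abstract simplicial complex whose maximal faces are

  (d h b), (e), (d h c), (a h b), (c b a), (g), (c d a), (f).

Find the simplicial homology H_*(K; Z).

Order the vertices as a < b < c < d < e < f < g < h. Listing each simplex with vertices in this order, K has dimension 2 with simplices:

  0-simplices (8): a, b, c, d, e, f, g, h
  1-simplices (10): ab, ac, ad, ah, bc, bd, bh, cd, ch, dh
  2-simplices (5): abc, abh, acd, bdh, cdh

Hence C_0 ≅ Z^8, C_1 ≅ Z^10, C_2 ≅ Z^5.

The boundary map ∂_1: C_1 → C_0 is given by ∂[p,q] = [q] − [p]. For instance
  ∂dh = h − d.
The 8×10 boundary matrix has rank 4 and Smith normal form diag(1,1,1,1).

Boundary ∂_2: C_2 → C_1 maps a triangle to the signed sum of its edges. For instance
  ∂cdh = dh − ch + cd,
  ∂abh = bh − ah + ab.
As a 10×5 matrix over Z this has rank 5, with invariant factors (1,1,1,1,1).

From H_k ≅ ker(∂_k) / im(∂_{k+1}) we obtain:

  H_0: rank C_0 − rank ∂_1 = 8 − 4 = 4, and the invariant factors of ∂_1 are all 1, so H_0 = Z^4.
  H_1: rank ker ∂_1 − rank ∂_2 = (10 − 4) − 5 = 1, and the invariant factors of ∂_2 are all 1, so H_1 = Z.
  H_2: rank ker ∂_2 − rank ∂_3 = (5 − 5) − 0 = 0, and there is no ∂_3, so H_2 = 0.

As a check, the Euler characteristic is 8 − 10 + 5 = 3, which agrees with 4 − 1 + 0 = 3.

H_0 ≅ Z^4,  H_1 ≅ Z,  H_2 = 0.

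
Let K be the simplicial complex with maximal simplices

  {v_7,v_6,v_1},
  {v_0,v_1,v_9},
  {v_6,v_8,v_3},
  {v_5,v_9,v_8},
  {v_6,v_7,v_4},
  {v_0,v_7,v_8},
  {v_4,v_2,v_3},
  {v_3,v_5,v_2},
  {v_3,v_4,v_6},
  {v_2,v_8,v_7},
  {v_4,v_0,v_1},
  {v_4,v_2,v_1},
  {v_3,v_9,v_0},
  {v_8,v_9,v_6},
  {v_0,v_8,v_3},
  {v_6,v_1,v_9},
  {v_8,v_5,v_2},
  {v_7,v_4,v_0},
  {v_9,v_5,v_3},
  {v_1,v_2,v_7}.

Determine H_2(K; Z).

Order the vertices as v_0 < v_1 < v_2 < v_3 < v_4 < v_5 < v_6 < v_7 < v_8 < v_9. Listing each simplex with vertices in this order, K has dimension 2 with simplices:

  0-simplices (10): [v_0], [v_1], [v_2], [v_3], [v_4], [v_5], [v_6], [v_7], [v_8], [v_9]
  1-simplices (30): (30 of them)
  2-simplices (20): (20 of them)

Hence C_0 ≅ Z^10, C_1 ≅ Z^30, C_2 ≅ Z^20.

Boundary ∂_1: C_1 → C_0 is given by ∂[p,q] = [q] − [p]. For instance
  ∂[v_1,v_2] = [v_2] − [v_1].
As a 10×30 matrix over Z this has rank 9, with invariant factors (1,1,1,1,1,1,1,1,1).

The boundary map ∂_2: C_2 → C_1 maps a triangle to the signed sum of its edges. For instance
  ∂[v_4,v_6,v_7] = [v_6,v_7] − [v_4,v_7] + [v_4,v_6],
  ∂[v_0,v_3,v_9] = [v_3,v_9] − [v_0,v_9] + [v_0,v_3].
The 30×20 boundary matrix has rank 20 and Smith normal form diag(1,1,1,1,1,1,1,1,1,1,1,1,1,1,1,1,1,1,1,2).

Now H_k = ker ∂_k / im ∂_{k+1}, so:

  H_2: rank ker ∂_2 − rank ∂_3 = (20 − 20) − 0 = 0, and there is no ∂_3, so H_2 = 0.

H_2 = 0.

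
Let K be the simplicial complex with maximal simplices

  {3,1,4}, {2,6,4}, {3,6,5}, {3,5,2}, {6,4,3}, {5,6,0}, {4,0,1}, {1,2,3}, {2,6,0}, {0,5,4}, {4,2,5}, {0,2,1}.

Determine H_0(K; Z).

H_0 ≅ Z.

K has 7 vertices, 18 edges, 12 triangles.
rank ∂_0 = 0, rank ∂_1 = 6 ⇒ b_0 = 7 − 0 − 6 = 1; all invariant factors of ∂_1 are 1 so no torsion. So H_0 ≅ Z.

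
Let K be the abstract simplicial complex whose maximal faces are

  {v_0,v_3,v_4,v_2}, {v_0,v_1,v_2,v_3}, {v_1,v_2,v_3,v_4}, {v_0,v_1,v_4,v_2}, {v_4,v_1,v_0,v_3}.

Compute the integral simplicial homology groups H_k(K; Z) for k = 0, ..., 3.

H_0 = Z,  H_1 = 0,  H_2 = 0,  H_3 = Z.

We work with the vertex ordering v_0 < v_1 < v_2 < v_3 < v_4. The simplices of K, each written with vertices in increasing order, are:

  0-simplices (5): [v_0], [v_1], [v_2], [v_3], [v_4]
  1-simplices (10): [v_0,v_1], [v_0,v_2], [v_0,v_3], [v_0,v_4], [v_1,v_2], [v_1,v_3], [v_1,v_4], [v_2,v_3], [v_2,v_4], [v_3,v_4]
  2-simplices (10): [v_0,v_1,v_2], [v_0,v_1,v_3], [v_0,v_1,v_4], [v_0,v_2,v_3], [v_0,v_2,v_4], [v_0,v_3,v_4], [v_1,v_2,v_3], [v_1,v_2,v_4], [v_1,v_3,v_4], [v_2,v_3,v_4]
  3-simplices (5): [v_0,v_1,v_2,v_3], [v_0,v_1,v_2,v_4], [v_0,v_1,v_3,v_4], [v_0,v_2,v_3,v_4], [v_1,v_2,v_3,v_4]

giving chain groups C_0 ≅ Z^5, C_1 ≅ Z^10, C_2 ≅ Z^10, C_3 ≅ Z^5.

The boundary map ∂_1: C_1 → C_0 is given by ∂[p,q] = [q] − [p]. For instance
  ∂[v_0,v_3] = [v_3] − [v_0].
As a 5×10 matrix over Z this has rank 4, with invariant factors (1,1,1,1).

The boundary map ∂_2: C_2 → C_1 acts by ∂[p,q,r] = [q,r] − [p,r] + [p,q]. For instance
  ∂[v_0,v_1,v_3] = [v_1,v_3] − [v_0,v_3] + [v_0,v_1],
  ∂[v_0,v_2,v_3] = [v_2,v_3] − [v_0,v_3] + [v_0,v_2].
As a 10×10 matrix over Z this has rank 6, with invariant factors (1,1,1,1,1,1).

Boundary ∂_3: C_3 → C_2 sends each 3-simplex σ to the alternating sum Σ_i (−1)^i (σ with its i-th vertex removed). For instance
  ∂[v_0,v_1,v_2,v_4] = [v_1,v_2,v_4] − [v_0,v_2,v_4] + [v_0,v_1,v_4] − [v_0,v_1,v_2],
  ∂[v_0,v_1,v_2,v_3] = [v_1,v_2,v_3] − [v_0,v_2,v_3] + [v_0,v_1,v_3] − [v_0,v_1,v_2].
The 10×5 boundary matrix has rank 4 and Smith normal form diag(1,1,1,1).

Computing H_k = (kernel of ∂_k) / (image of ∂_{k+1}):

  H_0: rank C_0 − rank ∂_1 = 5 − 4 = 1, and the invariant factors of ∂_1 are all 1, so H_0 ≅ Z.
  H_1: rank ker ∂_1 − rank ∂_2 = (10 − 4) − 6 = 0, and the invariant factors of ∂_2 are all 1, so H_1 ≅ 0.
  H_2: rank ker ∂_2 − rank ∂_3 = (10 − 6) − 4 = 0, and the invariant factors of ∂_3 are all 1, so H_2 ≅ 0.
  H_3: rank ker ∂_3 − rank ∂_4 = (5 − 4) − 0 = 1, and there is no ∂_4, so H_3 ≅ Z.

As a check, the Euler characteristic is 5 − 10 + 10 − 5 = 0, which agrees with 1 − 0 + 0 − 1 = 0.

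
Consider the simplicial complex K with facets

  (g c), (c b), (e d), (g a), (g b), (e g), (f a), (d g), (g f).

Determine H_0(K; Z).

H_0 ≅ Z.

Take the total order a < b < c < d < e < f < g on the vertex set. Then K (dimension 1) consists of the simplices:

  0-simplices (7): a, b, c, d, e, f, g
  1-simplices (9): af, ag, bc, bg, cg, de, dg, eg, fg

so the chain groups are C_0 ≅ Z^7, C_1 ≅ Z^9.

The boundary map ∂_1: C_1 → C_0 is given by ∂[p,q] = [q] − [p]. For instance
  ∂eg = g − e.
This gives a 7×9 integer matrix of rank 6; reducing to Smith normal form yields diagonal entries (1,1,1,1,1,1).

Now H_k = ker ∂_k / im ∂_{k+1}, so:

  H_0: rank C_0 − rank ∂_1 = 7 − 6 = 1, and the invariant factors of ∂_1 are all 1, so H_0 ≅ Z.

(K is a triangulation of a wedge of 3 circles.)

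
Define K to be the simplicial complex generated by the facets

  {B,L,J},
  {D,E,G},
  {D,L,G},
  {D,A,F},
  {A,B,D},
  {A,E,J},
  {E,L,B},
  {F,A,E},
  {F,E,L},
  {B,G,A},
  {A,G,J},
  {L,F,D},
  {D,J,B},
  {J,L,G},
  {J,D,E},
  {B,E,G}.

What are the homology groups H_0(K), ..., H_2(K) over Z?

Take the total order A < B < D < E < F < G < J < L on the vertex set. Then K (dimension 2) consists of the simplices:

  0-simplices (8): A, B, D, E, F, G, J, L
  1-simplices (24): AB, AD, AE, AF, AG, AJ, BD, BE, BG, BJ, BL, DE, DF, DG, DJ, DL, EF, EG, EJ, EL, FL, GJ, GL, JL
  2-simplices (16): ABD, ABG, ADF, AEF, AEJ, AGJ, BDJ, BEG, BEL, BJL, DEG, DEJ, DFL, DGL, EFL, GJL

so the chain groups are C_0 ≅ Z^8, C_1 ≅ Z^24, C_2 ≅ Z^16.

The boundary map ∂_1: C_1 → C_0 sends each edge [p,q] (with p < q) to q − p.
As a 8×24 matrix over Z this has rank 7, with invariant factors (1,1,1,1,1,1,1).

The boundary map ∂_2: C_2 → C_1 acts by ∂[p,q,r] = [q,r] − [p,r] + [p,q]. For instance
  ∂DGL = GL − DL + DG,
  ∂AEJ = EJ − AJ + AE.
The resulting 24×16 matrix has rank 15, and its Smith normal form has invariant factors (1,1,1,1,1,1,1,1,1,1,1,1,1,1,1).

Computing H_k = (kernel of ∂_k) / (image of ∂_{k+1}):

  H_0: rank C_0 − rank ∂_1 = 8 − 7 = 1, and the invariant factors of ∂_1 are all 1, so H_0 = Z.
  H_1: rank ker ∂_1 − rank ∂_2 = (24 − 7) − 15 = 2, and the invariant factors of ∂_2 are all 1, so H_1 = Z^2.
  H_2: rank ker ∂_2 − rank ∂_3 = (16 − 15) − 0 = 1, and there is no ∂_3, so H_2 = Z.

As a check, the Euler characteristic is 8 − 24 + 16 = 0, which agrees with 1 − 2 + 1 = 0.

H_0 ≅ Z,  H_1 ≅ Z^2,  H_2 ≅ Z.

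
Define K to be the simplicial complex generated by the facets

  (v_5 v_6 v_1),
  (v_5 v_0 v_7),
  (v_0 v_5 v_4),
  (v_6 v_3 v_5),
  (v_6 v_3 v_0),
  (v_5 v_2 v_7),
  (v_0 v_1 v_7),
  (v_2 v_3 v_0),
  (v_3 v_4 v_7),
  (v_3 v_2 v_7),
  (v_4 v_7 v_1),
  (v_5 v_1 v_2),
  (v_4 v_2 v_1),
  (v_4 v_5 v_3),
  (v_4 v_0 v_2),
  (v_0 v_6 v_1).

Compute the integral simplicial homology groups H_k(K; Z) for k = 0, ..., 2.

H_0 ≅ Z,  H_1 ≅ Z^2,  H_2 ≅ Z.

Order the vertices as v_0 < v_1 < v_2 < v_3 < v_4 < v_5 < v_6 < v_7. Listing each simplex with vertices in this order, K has dimension 2 with simplices:

  0-simplices (8): [v_0], [v_1], [v_2], [v_3], [v_4], [v_5], [v_6], [v_7]
  1-simplices (24): (24 of them)
  2-simplices (16): (16 of them)

Hence C_0 ≅ Z^8, C_1 ≅ Z^24, C_2 ≅ Z^16.

The boundary map ∂_1: C_1 → C_0 sends each edge [p,q] (with p < q) to q − p. For instance
  ∂[v_1,v_2] = [v_2] − [v_1].
The resulting 8×24 matrix has rank 7, and its Smith normal form has invariant factors (1,1,1,1,1,1,1).

The boundary map ∂_2: C_2 → C_1 acts by ∂[p,q,r] = [q,r] − [p,r] + [p,q]. For instance
  ∂[v_1,v_4,v_7] = [v_4,v_7] − [v_1,v_7] + [v_1,v_4],
  ∂[v_0,v_1,v_6] = [v_1,v_6] − [v_0,v_6] + [v_0,v_1].
This gives a 24×16 integer matrix of rank 15; reducing to Smith normal form yields diagonal entries (1,1,1,1,1,1,1,1,1,1,1,1,1,1,1).

Reading off H_k = ker ∂_k / im ∂_{k+1}:

  H_0: rank C_0 − rank ∂_1 = 8 − 7 = 1, and the invariant factors of ∂_1 are all 1, so H_0 ≅ Z.
  H_1: rank ker ∂_1 − rank ∂_2 = (24 − 7) − 15 = 2, and the invariant factors of ∂_2 are all 1, so H_1 ≅ Z^2.
  H_2: rank ker ∂_2 − rank ∂_3 = (16 − 15) − 0 = 1, and there is no ∂_3, so H_2 ≅ Z.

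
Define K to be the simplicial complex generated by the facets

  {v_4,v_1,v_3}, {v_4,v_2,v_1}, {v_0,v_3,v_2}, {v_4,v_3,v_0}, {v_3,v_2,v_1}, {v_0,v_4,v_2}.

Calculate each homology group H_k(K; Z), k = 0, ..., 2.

Fix the vertex order v_0 < v_1 < v_2 < v_3 < v_4 and write every simplex with vertices in increasing order. Then dim K = 2 and the simplices of K are:

  0-simplices (5): [v_0], [v_1], [v_2], [v_3], [v_4]
  1-simplices (9): [v_0,v_2], [v_0,v_3], [v_0,v_4], [v_1,v_2], [v_1,v_3], [v_1,v_4], [v_2,v_3], [v_2,v_4], [v_3,v_4]
  2-simplices (6): [v_0,v_2,v_3], [v_0,v_2,v_4], [v_0,v_3,v_4], [v_1,v_2,v_3], [v_1,v_2,v_4], [v_1,v_3,v_4]

so the chain groups are C_0 ≅ Z^5, C_1 ≅ Z^9, C_2 ≅ Z^6.

∂_1: C_1 → C_0 is given by ∂[p,q] = [q] − [p]. For instance
  ∂[v_2,v_3] = [v_3] − [v_2].
This gives a 5×9 integer matrix of rank 4; reducing to Smith normal form yields diagonal entries (1,1,1,1).

The boundary map ∂_2: C_2 → C_1 acts by ∂[p,q,r] = [q,r] − [p,r] + [p,q]. For instance
  ∂[v_0,v_3,v_4] = [v_3,v_4] − [v_0,v_4] + [v_0,v_3],
  ∂[v_0,v_2,v_4] = [v_2,v_4] − [v_0,v_4] + [v_0,v_2].
As a 9×6 matrix over Z this has rank 5, with invariant factors (1,1,1,1,1).

Reading off H_k = ker ∂_k / im ∂_{k+1}:

  H_0: rank C_0 − rank ∂_1 = 5 − 4 = 1, and the invariant factors of ∂_1 are all 1, so H_0 = Z.
  H_1: rank ker ∂_1 − rank ∂_2 = (9 − 4) − 5 = 0, and the invariant factors of ∂_2 are all 1, so H_1 = 0.
  H_2: rank ker ∂_2 − rank ∂_3 = (6 − 5) − 0 = 1, and there is no ∂_3, so H_2 = Z.

As a check, the Euler characteristic is 5 − 9 + 6 = 2, which agrees with 1 − 0 + 1 = 2.

H_0 = Z,  H_1 = 0,  H_2 = Z.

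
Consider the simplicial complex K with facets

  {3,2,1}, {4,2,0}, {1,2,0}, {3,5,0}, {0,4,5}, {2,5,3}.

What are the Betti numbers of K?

b_0 = 1, b_1 = 1, b_2 = 0.

Fix the vertex order 0 < 1 < 2 < 3 < 4 < 5 and write every simplex with vertices in increasing order. Then dim K = 2 and the simplices of K are:

  0-simplices (6): [0], [1], [2], [3], [4], [5]
  1-simplices (12): [0,1], [0,2], [0,3], [0,4], [0,5], [1,2], [1,3], [2,3], [2,4], [2,5], [3,5], [4,5]
  2-simplices (6): [0,1,2], [0,2,4], [0,3,5], [0,4,5], [1,2,3], [2,3,5]

so the chain groups are C_0 ≅ Z^6, C_1 ≅ Z^12, C_2 ≅ Z^6.

Boundary ∂_1: C_1 → C_0 sends each edge [p,q] (with p < q) to q − p.
The 6×12 boundary matrix has rank 5 and Smith normal form diag(1,1,1,1,1).

∂_2: C_2 → C_1 acts by ∂[p,q,r] = [q,r] − [p,r] + [p,q]. For instance
  ∂[0,1,2] = [1,2] − [0,2] + [0,1],
  ∂[1,2,3] = [2,3] − [1,3] + [1,2].
As a 12×6 matrix over Z this has rank 6, with invariant factors (1,1,1,1,1,1).

Reading off H_k = ker ∂_k / im ∂_{k+1}:

  H_0: rank C_0 − rank ∂_1 = 6 − 5 = 1, and the invariant factors of ∂_1 are all 1, so H_0 = Z.
  H_1: rank ker ∂_1 − rank ∂_2 = (12 − 5) − 6 = 1, and the invariant factors of ∂_2 are all 1, so H_1 = Z.
  H_2: rank ker ∂_2 − rank ∂_3 = (6 − 6) − 0 = 0, and there is no ∂_3, so H_2 = 0.

Hence the Betti numbers are b_0 = 1, b_1 = 1, b_2 = 0.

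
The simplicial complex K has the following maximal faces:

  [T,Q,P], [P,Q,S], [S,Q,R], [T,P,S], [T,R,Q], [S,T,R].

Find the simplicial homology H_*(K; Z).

Take the total order P < Q < R < S < T on the vertex set. Then K (dimension 2) consists of the simplices:

  0-simplices (5): P, Q, R, S, T
  1-simplices (9): PQ, PS, PT, QR, QS, QT, RS, RT, ST
  2-simplices (6): PQS, PQT, PST, QRS, QRT, RST

Hence C_0 ≅ Z^5, C_1 ≅ Z^9, C_2 ≅ Z^6.

Boundary ∂_1: C_1 → C_0 is given by ∂[p,q] = [q] − [p]. For instance
  ∂PS = S − P.
The 5×9 boundary matrix has rank 4 and Smith normal form diag(1,1,1,1).

∂_2: C_2 → C_1 maps a triangle to the signed sum of its edges. For instance
  ∂QRS = RS − QS + QR,
  ∂PQS = QS − PS + PQ.
The 9×6 boundary matrix has rank 5 and Smith normal form diag(1,1,1,1,1).

Computing H_k = (kernel of ∂_k) / (image of ∂_{k+1}):

  H_0: rank C_0 − rank ∂_1 = 5 − 4 = 1, and the invariant factors of ∂_1 are all 1, so H_0 = Z.
  H_1: rank ker ∂_1 − rank ∂_2 = (9 − 4) − 5 = 0, and the invariant factors of ∂_2 are all 1, so H_1 = 0.
  H_2: rank ker ∂_2 − rank ∂_3 = (6 − 5) − 0 = 1, and there is no ∂_3, so H_2 = Z.

H_0 = Z,  H_1 = 0,  H_2 = Z.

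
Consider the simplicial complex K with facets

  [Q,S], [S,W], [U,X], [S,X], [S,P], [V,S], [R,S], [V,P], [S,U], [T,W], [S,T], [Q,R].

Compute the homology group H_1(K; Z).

H_1 ≅ Z^4.

Take the total order P < Q < R < S < T < U < V < W < X on the vertex set. Then K (dimension 1) consists of the simplices:

  0-simplices (9): P, Q, R, S, T, U, V, W, X
  1-simplices (12): PS, PV, QR, QS, RS, ST, SU, SV, SW, SX, TW, UX

so the chain groups are C_0 ≅ Z^9, C_1 ≅ Z^12.

The boundary map ∂_1: C_1 → C_0 sends each edge [p,q] (with p < q) to q − p.
This gives a 9×12 integer matrix of rank 8; reducing to Smith normal form yields diagonal entries (1,1,1,1,1,1,1,1).

Reading off H_k = ker ∂_k / im ∂_{k+1}:

  H_1: rank ker ∂_1 − rank ∂_2 = (12 − 8) − 0 = 4, and there is no ∂_2, so H_1 = Z^4.

(K is a triangulation of a wedge of 4 circles.)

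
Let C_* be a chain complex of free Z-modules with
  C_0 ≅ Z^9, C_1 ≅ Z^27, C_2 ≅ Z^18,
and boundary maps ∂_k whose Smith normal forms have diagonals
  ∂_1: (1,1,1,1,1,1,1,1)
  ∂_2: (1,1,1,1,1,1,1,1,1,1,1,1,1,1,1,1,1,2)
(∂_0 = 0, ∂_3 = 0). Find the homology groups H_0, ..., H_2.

H_0 = Z,  H_1 = Z ⊕ Z/2Z,  H_2 = 0.

H_0: b_0 = 9 − 0 − 8 = 1; torsion from ∂_1 factors > 1: none. So H_0 = Z.
H_1: b_1 = 27 − 8 − 18 = 1; torsion from ∂_2 factors > 1: [2]. So H_1 = Z ⊕ Z/2Z.
H_2: b_2 = 18 − 18 − 0 = 0; torsion from ∂_3 factors > 1: none. So H_2 = 0.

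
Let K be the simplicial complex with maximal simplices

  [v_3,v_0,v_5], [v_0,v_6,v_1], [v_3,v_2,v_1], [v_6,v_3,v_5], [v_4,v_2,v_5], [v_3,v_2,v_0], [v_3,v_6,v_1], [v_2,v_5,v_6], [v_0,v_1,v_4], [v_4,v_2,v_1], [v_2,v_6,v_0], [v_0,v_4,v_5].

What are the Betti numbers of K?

b_0 = 1, b_1 = 0, b_2 = 0.

We work with the vertex ordering v_0 < v_1 < v_2 < v_3 < v_4 < v_5 < v_6. The simplices of K, each written with vertices in increasing order, are:

  0-simplices (7): [v_0], [v_1], [v_2], [v_3], [v_4], [v_5], [v_6]
  1-simplices (18): (18 of them)
  2-simplices (12): (12 of them)

giving chain groups C_0 ≅ Z^7, C_1 ≅ Z^18, C_2 ≅ Z^12.

The boundary map ∂_1: C_1 → C_0 is given by ∂[p,q] = [q] − [p]. For instance
  ∂[v_1,v_3] = [v_3] − [v_1].
This gives a 7×18 integer matrix of rank 6; reducing to Smith normal form yields diagonal entries (1,1,1,1,1,1).

The boundary map ∂_2: C_2 → C_1 acts by ∂[p,q,r] = [q,r] − [p,r] + [p,q]. For instance
  ∂[v_0,v_2,v_3] = [v_2,v_3] − [v_0,v_3] + [v_0,v_2],
  ∂[v_0,v_1,v_6] = [v_1,v_6] − [v_0,v_6] + [v_0,v_1].
The 18×12 boundary matrix has rank 12 and Smith normal form diag(1,1,1,1,1,1,1,1,1,1,1,2).

Computing H_k = (kernel of ∂_k) / (image of ∂_{k+1}):

  H_0: rank C_0 − rank ∂_1 = 7 − 6 = 1, and the invariant factors of ∂_1 are all 1, so H_0 = Z.
  H_1: rank ker ∂_1 − rank ∂_2 = (18 − 6) − 12 = 0, and ∂_2 has invariant factor 2 > 1, so H_1 = Z/2.
  H_2: rank ker ∂_2 − rank ∂_3 = (12 − 12) − 0 = 0, and there is no ∂_3, so H_2 = 0.

As a check, the Euler characteristic is 7 − 18 + 12 = 1, which agrees with 1 − 0 + 0 = 1.
(K is a triangulation of the real projective plane RP^2.)

Hence the Betti numbers are b_0 = 1, b_1 = 0, b_2 = 0.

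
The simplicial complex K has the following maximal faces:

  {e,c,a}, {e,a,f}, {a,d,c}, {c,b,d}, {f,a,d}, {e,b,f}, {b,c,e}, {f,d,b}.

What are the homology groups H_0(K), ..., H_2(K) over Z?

H_0 ≅ Z,  H_1 = 0,  H_2 ≅ Z.

Order the vertices as a < b < c < d < e < f. Listing each simplex with vertices in this order, K has dimension 2 with simplices:

  0-simplices (6): a, b, c, d, e, f
  1-simplices (12): ac, ad, ae, af, bc, bd, be, bf, cd, ce, df, ef
  2-simplices (8): acd, ace, adf, aef, bcd, bce, bdf, bef

Hence C_0 ≅ Z^6, C_1 ≅ Z^12, C_2 ≅ Z^8.

Boundary ∂_1: C_1 → C_0 maps an edge to its endpoints' difference, ∂[p,q] = q − p.
The 6×12 boundary matrix has rank 5 and Smith normal form diag(1,1,1,1,1).

∂_2: C_2 → C_1 acts by ∂[p,q,r] = [q,r] − [p,r] + [p,q]. For instance
  ∂bef = ef − bf + be,
  ∂bce = ce − be + bc.
The 12×8 boundary matrix has rank 7 and Smith normal form diag(1,1,1,1,1,1,1).

Reading off H_k = ker ∂_k / im ∂_{k+1}:

  H_0: rank C_0 − rank ∂_1 = 6 − 5 = 1, and the invariant factors of ∂_1 are all 1, so H_0 ≅ Z.
  H_1: rank ker ∂_1 − rank ∂_2 = (12 − 5) − 7 = 0, and the invariant factors of ∂_2 are all 1, so H_1 ≅ 0.
  H_2: rank ker ∂_2 − rank ∂_3 = (8 − 7) − 0 = 1, and there is no ∂_3, so H_2 ≅ Z.

As a check, the Euler characteristic is 6 − 12 + 8 = 2, which agrees with 1 − 0 + 1 = 2.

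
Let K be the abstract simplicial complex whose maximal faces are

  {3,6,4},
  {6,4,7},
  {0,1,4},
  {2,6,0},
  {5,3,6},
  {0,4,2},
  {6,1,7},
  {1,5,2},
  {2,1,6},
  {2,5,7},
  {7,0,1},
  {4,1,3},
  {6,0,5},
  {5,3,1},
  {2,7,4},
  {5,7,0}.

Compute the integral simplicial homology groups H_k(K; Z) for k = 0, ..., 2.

Order the vertices as 0 < 1 < 2 < 3 < 4 < 5 < 6 < 7. Listing each simplex with vertices in this order, K has dimension 2 with simplices:

  0-simplices (8): [0], [1], [2], [3], [4], [5], [6], [7]
  1-simplices (24): (24 of them)
  2-simplices (16): [0,1,4], [0,1,7], [0,2,4], [0,2,6], [0,5,6], [0,5,7], [1,2,5], [1,2,6], [1,3,4], [1,3,5], [1,6,7], [2,4,7], [2,5,7], [3,4,6], [3,5,6], [4,6,7]

giving chain groups C_0 ≅ Z^8, C_1 ≅ Z^24, C_2 ≅ Z^16.

The boundary map ∂_1: C_1 → C_0 is given by ∂[p,q] = [q] − [p]. For instance
  ∂[1,5] = [5] − [1].
The resulting 8×24 matrix has rank 7, and its Smith normal form has invariant factors (1,1,1,1,1,1,1).

Boundary ∂_2: C_2 → C_1 acts by ∂[p,q,r] = [q,r] − [p,r] + [p,q]. For instance
  ∂[4,6,7] = [6,7] − [4,7] + [4,6],
  ∂[1,6,7] = [6,7] − [1,7] + [1,6].
As a 24×16 matrix over Z this has rank 15, with invariant factors (1,1,1,1,1,1,1,1,1,1,1,1,1,1,1).

Computing H_k = (kernel of ∂_k) / (image of ∂_{k+1}):

  H_0: rank C_0 − rank ∂_1 = 8 − 7 = 1, and the invariant factors of ∂_1 are all 1, so H_0 = Z.
  H_1: rank ker ∂_1 − rank ∂_2 = (24 − 7) − 15 = 2, and the invariant factors of ∂_2 are all 1, so H_1 = Z^2.
  H_2: rank ker ∂_2 − rank ∂_3 = (16 − 15) − 0 = 1, and there is no ∂_3, so H_2 = Z.

H_0 ≅ Z,  H_1 ≅ Z^2,  H_2 ≅ Z.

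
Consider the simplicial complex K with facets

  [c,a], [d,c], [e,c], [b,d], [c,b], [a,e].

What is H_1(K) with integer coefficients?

H_1 = Z^2.

Order the vertices as a < b < c < d < e. Listing each simplex with vertices in this order, K has dimension 1 with simplices:

  0-simplices (5): a, b, c, d, e
  1-simplices (6): ac, ae, bc, bd, cd, ce

Hence C_0 ≅ Z^5, C_1 ≅ Z^6.

Boundary ∂_1: C_1 → C_0 is given by ∂[p,q] = [q] − [p].
As a 5×6 matrix over Z this has rank 4, with invariant factors (1,1,1,1).

Reading off H_k = ker ∂_k / im ∂_{k+1}:

  H_1: rank ker ∂_1 − rank ∂_2 = (6 − 4) − 0 = 2, and there is no ∂_2, so H_1 = Z^2.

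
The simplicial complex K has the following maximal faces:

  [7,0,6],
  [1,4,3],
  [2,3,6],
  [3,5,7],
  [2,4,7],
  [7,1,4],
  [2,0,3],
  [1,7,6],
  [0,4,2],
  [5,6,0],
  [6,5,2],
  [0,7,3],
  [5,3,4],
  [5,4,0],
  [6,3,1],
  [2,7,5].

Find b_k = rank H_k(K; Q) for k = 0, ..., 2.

Fix the vertex order 0 < 1 < 2 < 3 < 4 < 5 < 6 < 7 and write every simplex with vertices in increasing order. Then dim K = 2 and the simplices of K are:

  0-simplices (8): [0], [1], [2], [3], [4], [5], [6], [7]
  1-simplices (24): (24 of them)
  2-simplices (16): [0,2,3], [0,2,4], [0,3,7], [0,4,5], [0,5,6], [0,6,7], [1,3,4], [1,3,6], [1,4,7], [1,6,7], [2,3,6], [2,4,7], [2,5,6], [2,5,7], [3,4,5], [3,5,7]

Hence C_0 ≅ Z^8, C_1 ≅ Z^24, C_2 ≅ Z^16.

∂_1: C_1 → C_0 is given by ∂[p,q] = [q] − [p].
This gives a 8×24 integer matrix of rank 7; reducing to Smith normal form yields diagonal entries (1,1,1,1,1,1,1).

The boundary map ∂_2: C_2 → C_1 sends each 2-simplex [p,q,r] to [q,r] − [p,r] + [p,q]. For instance
  ∂[1,6,7] = [6,7] − [1,7] + [1,6],
  ∂[0,4,5] = [4,5] − [0,5] + [0,4].
The resulting 24×16 matrix has rank 15, and its Smith normal form has invariant factors (1,1,1,1,1,1,1,1,1,1,1,1,1,1,1).

Reading off H_k = ker ∂_k / im ∂_{k+1}:

  H_0: rank C_0 − rank ∂_1 = 8 − 7 = 1, and the invariant factors of ∂_1 are all 1, so H_0 ≅ Z.
  H_1: rank ker ∂_1 − rank ∂_2 = (24 − 7) − 15 = 2, and the invariant factors of ∂_2 are all 1, so H_1 ≅ Z^2.
  H_2: rank ker ∂_2 − rank ∂_3 = (16 − 15) − 0 = 1, and there is no ∂_3, so H_2 ≅ Z.

As a check, the Euler characteristic is 8 − 24 + 16 = 0, which agrees with 1 − 2 + 1 = 0.

Hence the Betti numbers are b_0 = 1, b_1 = 2, b_2 = 1.

b_0 = 1, b_1 = 2, b_2 = 1.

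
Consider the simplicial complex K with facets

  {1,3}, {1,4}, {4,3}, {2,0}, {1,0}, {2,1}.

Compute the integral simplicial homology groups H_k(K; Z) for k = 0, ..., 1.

We work with the vertex ordering 0 < 1 < 2 < 3 < 4. The simplices of K, each written with vertices in increasing order, are:

  0-simplices (5): [0], [1], [2], [3], [4]
  1-simplices (6): [0,1], [0,2], [1,2], [1,3], [1,4], [3,4]

so the chain groups are C_0 ≅ Z^5, C_1 ≅ Z^6.

∂_1: C_1 → C_0 is given by ∂[p,q] = [q] − [p].
The resulting 5×6 matrix has rank 4, and its Smith normal form has invariant factors (1,1,1,1).

From H_k ≅ ker(∂_k) / im(∂_{k+1}) we obtain:

  H_0: rank C_0 − rank ∂_1 = 5 − 4 = 1, and the invariant factors of ∂_1 are all 1, so H_0 = Z.
  H_1: rank ker ∂_1 − rank ∂_2 = (6 − 4) − 0 = 2, and there is no ∂_2, so H_1 = Z^2.

(K is a triangulation of a wedge of 2 circles.)

H_0 = Z,  H_1 = Z^2.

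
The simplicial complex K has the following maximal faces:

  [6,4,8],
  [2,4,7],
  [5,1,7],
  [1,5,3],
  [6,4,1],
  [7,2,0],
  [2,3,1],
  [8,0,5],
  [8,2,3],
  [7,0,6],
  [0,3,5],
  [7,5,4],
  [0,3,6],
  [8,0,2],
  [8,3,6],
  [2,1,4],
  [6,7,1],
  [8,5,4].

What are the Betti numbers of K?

We work with the vertex ordering 0 < 1 < 2 < 3 < 4 < 5 < 6 < 7 < 8. The simplices of K, each written with vertices in increasing order, are:

  0-simplices (9): [0], [1], [2], [3], [4], [5], [6], [7], [8]
  1-simplices (27): (27 of them)
  2-simplices (18): [0,2,7], [0,2,8], [0,3,5], [0,3,6], [0,5,8], [0,6,7], [1,2,3], [1,2,4], [1,3,5], [1,4,6], [1,5,7], [1,6,7], [2,3,8], [2,4,7], [3,6,8], [4,5,7], [4,5,8], [4,6,8]

so the chain groups are C_0 ≅ Z^9, C_1 ≅ Z^27, C_2 ≅ Z^18.

The boundary map ∂_1: C_1 → C_0 is given by ∂[p,q] = [q] − [p]. For instance
  ∂[1,6] = [6] − [1].
This gives a 9×27 integer matrix of rank 8; reducing to Smith normal form yields diagonal entries (1,1,1,1,1,1,1,1).

∂_2: C_2 → C_1 acts by ∂[p,q,r] = [q,r] − [p,r] + [p,q]. For instance
  ∂[1,6,7] = [6,7] − [1,7] + [1,6],
  ∂[2,4,7] = [4,7] − [2,7] + [2,4].
This gives a 27×18 integer matrix of rank 18; reducing to Smith normal form yields diagonal entries (1,1,1,1,1,1,1,1,1,1,1,1,1,1,1,1,1,2).

From H_k ≅ ker(∂_k) / im(∂_{k+1}) we obtain:

  H_0: rank C_0 − rank ∂_1 = 9 − 8 = 1, and the invariant factors of ∂_1 are all 1, so H_0 ≅ Z.
  H_1: rank ker ∂_1 − rank ∂_2 = (27 − 8) − 18 = 1, and ∂_2 has invariant factor 2 > 1, so H_1 ≅ Z × Z/2.
  H_2: rank ker ∂_2 − rank ∂_3 = (18 − 18) − 0 = 0, and there is no ∂_3, so H_2 ≅ 0.

Hence the Betti numbers are b_0 = 1, b_1 = 1, b_2 = 0.

b_0 = 1, b_1 = 1, b_2 = 0.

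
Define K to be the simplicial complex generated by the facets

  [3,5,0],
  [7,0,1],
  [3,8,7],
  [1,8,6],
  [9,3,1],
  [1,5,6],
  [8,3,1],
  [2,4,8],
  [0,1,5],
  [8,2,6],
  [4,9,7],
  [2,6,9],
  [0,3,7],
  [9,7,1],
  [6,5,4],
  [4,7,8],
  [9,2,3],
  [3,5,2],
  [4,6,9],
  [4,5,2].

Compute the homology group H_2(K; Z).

H_2 ≅ 0.

Fix the vertex order 0 < 1 < 2 < 3 < 4 < 5 < 6 < 7 < 8 < 9 and write every simplex with vertices in increasing order. Then dim K = 2 and the simplices of K are:

  0-simplices (10): [0], [1], [2], [3], [4], [5], [6], [7], [8], [9]
  1-simplices (30): (30 of them)
  2-simplices (20): (20 of them)

giving chain groups C_0 ≅ Z^10, C_1 ≅ Z^30, C_2 ≅ Z^20.

The boundary map ∂_1: C_1 → C_0 is given by ∂[p,q] = [q] − [p].
The 10×30 boundary matrix has rank 9 and Smith normal form diag(1,1,1,1,1,1,1,1,1).

∂_2: C_2 → C_1 maps a triangle to the signed sum of its edges. For instance
  ∂[0,3,7] = [3,7] − [0,7] + [0,3],
  ∂[4,6,9] = [6,9] − [4,9] + [4,6].
This gives a 30×20 integer matrix of rank 20; reducing to Smith normal form yields diagonal entries (1,1,1,1,1,1,1,1,1,1,1,1,1,1,1,1,1,1,1,2).

Computing H_k = (kernel of ∂_k) / (image of ∂_{k+1}):

  H_2: rank ker ∂_2 − rank ∂_3 = (20 − 20) − 0 = 0, and there is no ∂_3, so H_2 ≅ 0.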